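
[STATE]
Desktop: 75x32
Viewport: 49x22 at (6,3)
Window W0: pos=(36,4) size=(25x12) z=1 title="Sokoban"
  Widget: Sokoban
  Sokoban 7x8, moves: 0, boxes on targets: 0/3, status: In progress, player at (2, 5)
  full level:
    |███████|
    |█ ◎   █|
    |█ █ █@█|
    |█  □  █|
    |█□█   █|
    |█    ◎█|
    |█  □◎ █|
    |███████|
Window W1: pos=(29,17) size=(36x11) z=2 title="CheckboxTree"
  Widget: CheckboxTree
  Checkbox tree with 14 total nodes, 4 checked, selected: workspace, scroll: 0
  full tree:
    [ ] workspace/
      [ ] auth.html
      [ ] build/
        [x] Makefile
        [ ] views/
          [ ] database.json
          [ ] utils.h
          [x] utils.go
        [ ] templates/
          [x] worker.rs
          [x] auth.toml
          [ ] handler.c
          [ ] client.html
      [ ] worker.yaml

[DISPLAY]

                                                 
                              ┏━━━━━━━━━━━━━━━━━━
                              ┃ Sokoban          
                              ┠──────────────────
                              ┃███████           
                              ┃█ ◎   █           
                              ┃█ █ █@█           
                              ┃█  □  █           
                              ┃█□█   █           
                              ┃█    ◎█           
                              ┃█  □◎ █           
                              ┃███████           
                              ┗━━━━━━━━━━━━━━━━━━
                                                 
                       ┏━━━━━━━━━━━━━━━━━━━━━━━━━
                       ┃ CheckboxTree            
                       ┠─────────────────────────
                       ┃>[-] workspace/          
                       ┃   [ ] auth.html         
                       ┃   [-] build/            
                       ┃     [x] Makefile        
                       ┃     [-] views/          


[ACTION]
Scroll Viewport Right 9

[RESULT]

                                                 
                     ┏━━━━━━━━━━━━━━━━━━━━━━━┓   
                     ┃ Sokoban               ┃   
                     ┠───────────────────────┨   
                     ┃███████                ┃   
                     ┃█ ◎   █                ┃   
                     ┃█ █ █@█                ┃   
                     ┃█  □  █                ┃   
                     ┃█□█   █                ┃   
                     ┃█    ◎█                ┃   
                     ┃█  □◎ █                ┃   
                     ┃███████                ┃   
                     ┗━━━━━━━━━━━━━━━━━━━━━━━┛   
                                                 
              ┏━━━━━━━━━━━━━━━━━━━━━━━━━━━━━━━━━━
              ┃ CheckboxTree                     
              ┠──────────────────────────────────
              ┃>[-] workspace/                   
              ┃   [ ] auth.html                  
              ┃   [-] build/                     
              ┃     [x] Makefile                 
              ┃     [-] views/                   


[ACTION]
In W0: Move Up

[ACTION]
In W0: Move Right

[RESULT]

                                                 
                     ┏━━━━━━━━━━━━━━━━━━━━━━━┓   
                     ┃ Sokoban               ┃   
                     ┠───────────────────────┨   
                     ┃███████                ┃   
                     ┃█ ◎  @█                ┃   
                     ┃█ █ █ █                ┃   
                     ┃█  □  █                ┃   
                     ┃█□█   █                ┃   
                     ┃█    ◎█                ┃   
                     ┃█  □◎ █                ┃   
                     ┃███████                ┃   
                     ┗━━━━━━━━━━━━━━━━━━━━━━━┛   
                                                 
              ┏━━━━━━━━━━━━━━━━━━━━━━━━━━━━━━━━━━
              ┃ CheckboxTree                     
              ┠──────────────────────────────────
              ┃>[-] workspace/                   
              ┃   [ ] auth.html                  
              ┃   [-] build/                     
              ┃     [x] Makefile                 
              ┃     [-] views/                   


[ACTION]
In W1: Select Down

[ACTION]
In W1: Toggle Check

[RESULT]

                                                 
                     ┏━━━━━━━━━━━━━━━━━━━━━━━┓   
                     ┃ Sokoban               ┃   
                     ┠───────────────────────┨   
                     ┃███████                ┃   
                     ┃█ ◎  @█                ┃   
                     ┃█ █ █ █                ┃   
                     ┃█  □  █                ┃   
                     ┃█□█   █                ┃   
                     ┃█    ◎█                ┃   
                     ┃█  □◎ █                ┃   
                     ┃███████                ┃   
                     ┗━━━━━━━━━━━━━━━━━━━━━━━┛   
                                                 
              ┏━━━━━━━━━━━━━━━━━━━━━━━━━━━━━━━━━━
              ┃ CheckboxTree                     
              ┠──────────────────────────────────
              ┃ [-] workspace/                   
              ┃>  [x] auth.html                  
              ┃   [-] build/                     
              ┃     [x] Makefile                 
              ┃     [-] views/                   


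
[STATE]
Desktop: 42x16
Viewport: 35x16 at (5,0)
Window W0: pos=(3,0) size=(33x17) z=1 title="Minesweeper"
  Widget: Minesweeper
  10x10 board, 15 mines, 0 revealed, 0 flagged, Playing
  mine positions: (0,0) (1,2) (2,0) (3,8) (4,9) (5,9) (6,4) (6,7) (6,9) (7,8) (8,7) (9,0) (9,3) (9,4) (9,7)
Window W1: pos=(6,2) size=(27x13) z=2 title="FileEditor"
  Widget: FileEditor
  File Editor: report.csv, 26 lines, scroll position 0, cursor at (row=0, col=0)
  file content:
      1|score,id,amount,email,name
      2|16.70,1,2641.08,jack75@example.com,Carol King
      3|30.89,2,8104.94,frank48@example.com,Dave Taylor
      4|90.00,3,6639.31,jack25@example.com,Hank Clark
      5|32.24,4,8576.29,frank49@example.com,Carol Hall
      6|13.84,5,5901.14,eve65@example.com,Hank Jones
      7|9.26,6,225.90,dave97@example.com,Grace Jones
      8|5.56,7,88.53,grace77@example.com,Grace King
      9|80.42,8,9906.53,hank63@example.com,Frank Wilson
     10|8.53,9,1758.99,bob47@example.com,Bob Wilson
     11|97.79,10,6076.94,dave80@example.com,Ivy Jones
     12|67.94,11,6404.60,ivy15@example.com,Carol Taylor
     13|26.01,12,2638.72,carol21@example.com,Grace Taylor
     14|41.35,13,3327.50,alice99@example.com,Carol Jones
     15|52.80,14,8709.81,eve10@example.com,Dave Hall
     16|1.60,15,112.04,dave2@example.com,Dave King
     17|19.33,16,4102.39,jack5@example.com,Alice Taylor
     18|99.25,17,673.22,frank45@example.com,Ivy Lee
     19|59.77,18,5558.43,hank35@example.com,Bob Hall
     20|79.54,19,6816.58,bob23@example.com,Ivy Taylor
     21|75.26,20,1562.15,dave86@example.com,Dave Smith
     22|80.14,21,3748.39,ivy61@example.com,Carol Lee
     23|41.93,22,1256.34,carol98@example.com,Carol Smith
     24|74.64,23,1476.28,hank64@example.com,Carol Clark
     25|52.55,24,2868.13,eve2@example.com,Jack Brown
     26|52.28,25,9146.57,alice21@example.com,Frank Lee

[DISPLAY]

━━━━━━━━━━━━━━━━━━━━━━━━━━━━━━┓    
Minesweeper                   ┃    
─┏━━━━━━━━━━━━━━━━━━━━━━━━━┓──┨    
■┃ FileEditor              ┃  ┃    
■┠─────────────────────────┨  ┃    
■┃█core,id,amount,email,na▲┃  ┃    
■┃16.70,1,2641.08,jack75@e█┃  ┃    
■┃30.89,2,8104.94,frank48@░┃  ┃    
■┃90.00,3,6639.31,jack25@e░┃  ┃    
■┃32.24,4,8576.29,frank49@░┃  ┃    
■┃13.84,5,5901.14,eve65@ex░┃  ┃    
■┃9.26,6,225.90,dave97@exa░┃  ┃    
■┃5.56,7,88.53,grace77@exa░┃  ┃    
 ┃80.42,8,9906.53,hank63@e▼┃  ┃    
 ┗━━━━━━━━━━━━━━━━━━━━━━━━━┛  ┃    
                              ┃    


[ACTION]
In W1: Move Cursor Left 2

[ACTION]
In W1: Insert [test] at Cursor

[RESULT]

━━━━━━━━━━━━━━━━━━━━━━━━━━━━━━┓    
Minesweeper                   ┃    
─┏━━━━━━━━━━━━━━━━━━━━━━━━━┓──┨    
■┃ FileEditor              ┃  ┃    
■┠─────────────────────────┨  ┃    
■┃test█core,id,amount,emai▲┃  ┃    
■┃16.70,1,2641.08,jack75@e█┃  ┃    
■┃30.89,2,8104.94,frank48@░┃  ┃    
■┃90.00,3,6639.31,jack25@e░┃  ┃    
■┃32.24,4,8576.29,frank49@░┃  ┃    
■┃13.84,5,5901.14,eve65@ex░┃  ┃    
■┃9.26,6,225.90,dave97@exa░┃  ┃    
■┃5.56,7,88.53,grace77@exa░┃  ┃    
 ┃80.42,8,9906.53,hank63@e▼┃  ┃    
 ┗━━━━━━━━━━━━━━━━━━━━━━━━━┛  ┃    
                              ┃    


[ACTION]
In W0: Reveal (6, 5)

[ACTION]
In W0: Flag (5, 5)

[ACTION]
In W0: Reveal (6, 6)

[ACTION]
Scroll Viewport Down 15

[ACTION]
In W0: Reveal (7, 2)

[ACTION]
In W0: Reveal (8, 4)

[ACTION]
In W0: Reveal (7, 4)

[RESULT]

━━━━━━━━━━━━━━━━━━━━━━━━━━━━━━┓    
Minesweeper                   ┃    
─┏━━━━━━━━━━━━━━━━━━━━━━━━━┓──┨    
■┃ FileEditor              ┃  ┃    
■┠─────────────────────────┨  ┃    
2┃test█core,id,amount,emai▲┃  ┃    
1┃16.70,1,2641.08,jack75@e█┃  ┃    
 ┃30.89,2,8104.94,frank48@░┃  ┃    
 ┃90.00,3,6639.31,jack25@e░┃  ┃    
 ┃32.24,4,8576.29,frank49@░┃  ┃    
 ┃13.84,5,5901.14,eve65@ex░┃  ┃    
1┃9.26,6,225.90,dave97@exa░┃  ┃    
■┃5.56,7,88.53,grace77@exa░┃  ┃    
 ┃80.42,8,9906.53,hank63@e▼┃  ┃    
 ┗━━━━━━━━━━━━━━━━━━━━━━━━━┛  ┃    
                              ┃    


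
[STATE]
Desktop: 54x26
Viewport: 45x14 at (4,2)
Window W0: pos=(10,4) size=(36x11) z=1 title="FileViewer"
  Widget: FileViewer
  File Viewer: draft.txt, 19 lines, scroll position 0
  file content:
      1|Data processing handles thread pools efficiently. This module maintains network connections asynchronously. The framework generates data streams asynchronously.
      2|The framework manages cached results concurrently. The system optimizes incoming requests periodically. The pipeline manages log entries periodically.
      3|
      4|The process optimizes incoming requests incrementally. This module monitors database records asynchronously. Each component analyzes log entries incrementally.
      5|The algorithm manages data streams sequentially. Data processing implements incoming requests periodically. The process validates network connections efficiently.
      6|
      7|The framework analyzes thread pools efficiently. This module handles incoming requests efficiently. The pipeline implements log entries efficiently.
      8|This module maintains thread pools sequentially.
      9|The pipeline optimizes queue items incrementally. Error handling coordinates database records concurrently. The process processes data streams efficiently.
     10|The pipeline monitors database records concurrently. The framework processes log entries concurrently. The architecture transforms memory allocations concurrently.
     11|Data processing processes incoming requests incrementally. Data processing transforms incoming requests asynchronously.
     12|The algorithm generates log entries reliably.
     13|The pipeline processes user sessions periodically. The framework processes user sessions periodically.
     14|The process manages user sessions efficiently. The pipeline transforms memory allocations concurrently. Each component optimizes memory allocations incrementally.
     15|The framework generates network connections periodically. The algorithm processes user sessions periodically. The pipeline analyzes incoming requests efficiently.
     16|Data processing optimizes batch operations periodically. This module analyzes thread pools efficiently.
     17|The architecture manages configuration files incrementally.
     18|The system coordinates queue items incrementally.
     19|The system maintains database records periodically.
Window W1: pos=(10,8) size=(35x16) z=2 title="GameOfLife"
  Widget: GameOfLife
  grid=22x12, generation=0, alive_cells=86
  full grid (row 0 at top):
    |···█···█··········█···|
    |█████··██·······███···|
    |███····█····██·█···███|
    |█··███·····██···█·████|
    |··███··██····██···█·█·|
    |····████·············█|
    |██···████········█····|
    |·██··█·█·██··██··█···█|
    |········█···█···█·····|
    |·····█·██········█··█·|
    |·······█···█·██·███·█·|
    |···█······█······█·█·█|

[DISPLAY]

                                             
                                             
      ┏━━━━━━━━━━━━━━━━━━━━━━━━━━━━━━━━━━┓   
      ┃ FileViewer                       ┃   
      ┠──────────────────────────────────┨   
      ┃Data processing handles thread po▲┃   
      ┏━━━━━━━━━━━━━━━━━━━━━━━━━━━━━━━━━┓┃   
      ┃ GameOfLife                      ┃┃   
      ┠─────────────────────────────────┨┃   
      ┃Gen: 0                           ┃┃   
      ┃···█···█··········█···           ┃┃   
      ┃█████··██·······███···           ┃┃   
      ┃███····█····██·█···███           ┃┛   
      ┃█··███·····██···█·████           ┃    


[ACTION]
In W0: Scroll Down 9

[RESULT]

                                             
                                             
      ┏━━━━━━━━━━━━━━━━━━━━━━━━━━━━━━━━━━┓   
      ┃ FileViewer                       ┃   
      ┠──────────────────────────────────┨   
      ┃The pipeline monitors database re▲┃   
      ┏━━━━━━━━━━━━━━━━━━━━━━━━━━━━━━━━━┓┃   
      ┃ GameOfLife                      ┃┃   
      ┠─────────────────────────────────┨┃   
      ┃Gen: 0                           ┃┃   
      ┃···█···█··········█···           ┃┃   
      ┃█████··██·······███···           ┃┃   
      ┃███····█····██·█···███           ┃┛   
      ┃█··███·····██···█·████           ┃    


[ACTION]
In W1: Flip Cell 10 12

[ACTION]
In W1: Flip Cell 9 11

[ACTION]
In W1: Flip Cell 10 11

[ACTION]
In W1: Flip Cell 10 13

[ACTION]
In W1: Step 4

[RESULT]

                                             
                                             
      ┏━━━━━━━━━━━━━━━━━━━━━━━━━━━━━━━━━━┓   
      ┃ FileViewer                       ┃   
      ┠──────────────────────────────────┨   
      ┃The pipeline monitors database re▲┃   
      ┏━━━━━━━━━━━━━━━━━━━━━━━━━━━━━━━━━┓┃   
      ┃ GameOfLife                      ┃┃   
      ┠─────────────────────────────────┨┃   
      ┃Gen: 4                           ┃┃   
      ┃·········████···█·····           ┃┃   
      ┃···█·█··█····█·██·███·           ┃┃   
      ┃····█··█·······█··███·           ┃┛   
      ┃····█··█···█·█·██·██··           ┃    


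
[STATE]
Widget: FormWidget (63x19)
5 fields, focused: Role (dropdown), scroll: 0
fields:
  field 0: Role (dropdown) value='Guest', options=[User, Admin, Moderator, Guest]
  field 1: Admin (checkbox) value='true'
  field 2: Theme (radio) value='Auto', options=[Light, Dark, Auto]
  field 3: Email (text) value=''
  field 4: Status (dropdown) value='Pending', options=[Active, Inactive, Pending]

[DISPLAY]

> Role:       [Guest                                         ▼]
  Admin:      [x]                                              
  Theme:      ( ) Light  ( ) Dark  (●) Auto                    
  Email:      [                                               ]
  Status:     [Pending                                       ▼]
                                                               
                                                               
                                                               
                                                               
                                                               
                                                               
                                                               
                                                               
                                                               
                                                               
                                                               
                                                               
                                                               
                                                               


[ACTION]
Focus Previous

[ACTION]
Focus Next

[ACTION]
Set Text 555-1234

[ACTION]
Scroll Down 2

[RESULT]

  Theme:      ( ) Light  ( ) Dark  (●) Auto                    
  Email:      [                                               ]
  Status:     [Pending                                       ▼]
                                                               
                                                               
                                                               
                                                               
                                                               
                                                               
                                                               
                                                               
                                                               
                                                               
                                                               
                                                               
                                                               
                                                               
                                                               
                                                               


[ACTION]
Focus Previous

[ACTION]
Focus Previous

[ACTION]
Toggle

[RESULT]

  Theme:      ( ) Light  ( ) Dark  (●) Auto                    
> Email:      [                                               ]
  Status:     [Pending                                       ▼]
                                                               
                                                               
                                                               
                                                               
                                                               
                                                               
                                                               
                                                               
                                                               
                                                               
                                                               
                                                               
                                                               
                                                               
                                                               
                                                               


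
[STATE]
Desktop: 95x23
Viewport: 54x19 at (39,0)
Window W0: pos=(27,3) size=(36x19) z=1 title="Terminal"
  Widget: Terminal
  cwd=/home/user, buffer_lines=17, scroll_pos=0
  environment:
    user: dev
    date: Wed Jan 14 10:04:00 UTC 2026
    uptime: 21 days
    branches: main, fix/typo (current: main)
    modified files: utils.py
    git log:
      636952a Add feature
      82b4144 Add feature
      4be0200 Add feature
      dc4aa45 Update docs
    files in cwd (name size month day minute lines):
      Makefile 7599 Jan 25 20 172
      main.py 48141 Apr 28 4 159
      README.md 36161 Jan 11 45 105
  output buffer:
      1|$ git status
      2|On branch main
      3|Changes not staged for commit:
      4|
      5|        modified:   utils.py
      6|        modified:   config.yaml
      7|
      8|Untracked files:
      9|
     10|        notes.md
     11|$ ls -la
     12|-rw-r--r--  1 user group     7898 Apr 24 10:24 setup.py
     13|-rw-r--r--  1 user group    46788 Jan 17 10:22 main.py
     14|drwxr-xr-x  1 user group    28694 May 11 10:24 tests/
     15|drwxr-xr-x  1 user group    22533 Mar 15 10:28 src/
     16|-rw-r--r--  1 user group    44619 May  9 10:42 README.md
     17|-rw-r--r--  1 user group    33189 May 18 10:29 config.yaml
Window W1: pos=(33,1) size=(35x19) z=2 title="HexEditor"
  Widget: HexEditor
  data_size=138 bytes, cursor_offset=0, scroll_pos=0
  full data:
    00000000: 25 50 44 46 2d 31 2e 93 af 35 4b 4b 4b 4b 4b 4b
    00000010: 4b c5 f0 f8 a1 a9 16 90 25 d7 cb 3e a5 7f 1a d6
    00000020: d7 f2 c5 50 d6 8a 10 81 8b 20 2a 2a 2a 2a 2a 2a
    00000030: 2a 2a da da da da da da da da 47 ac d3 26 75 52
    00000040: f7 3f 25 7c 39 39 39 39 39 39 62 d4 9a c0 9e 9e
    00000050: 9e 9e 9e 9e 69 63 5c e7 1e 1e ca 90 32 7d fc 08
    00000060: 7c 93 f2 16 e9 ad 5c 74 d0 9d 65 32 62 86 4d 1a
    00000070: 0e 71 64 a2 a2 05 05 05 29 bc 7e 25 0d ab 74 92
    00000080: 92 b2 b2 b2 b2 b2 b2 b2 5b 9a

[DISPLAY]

                                                      
━━━━━━━━━━━━━━━━━━━━━━━━━━━━┓                         
ditor                       ┃                         
────────────────────────────┨                         
000  25 50 44 46 2d 31 2e 93┃                         
010  4b c5 f0 f8 a1 a9 16 90┃                         
020  d7 f2 c5 50 d6 8a 10 81┃                         
030  2a 2a da da da da da da┃                         
040  f7 3f 25 7c 39 39 39 39┃                         
050  9e 9e 9e 9e 69 63 5c e7┃                         
060  7c 93 f2 16 e9 ad 5c 74┃                         
070  0e 71 64 a2 a2 05 05 05┃                         
080  92 b2 b2 b2 b2 b2 b2 b2┃                         
                            ┃                         
                            ┃                         
                            ┃                         
                            ┃                         
                            ┃                         
                            ┃                         


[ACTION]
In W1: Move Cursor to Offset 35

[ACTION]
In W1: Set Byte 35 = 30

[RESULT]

                                                      
━━━━━━━━━━━━━━━━━━━━━━━━━━━━┓                         
ditor                       ┃                         
────────────────────────────┨                         
000  25 50 44 46 2d 31 2e 93┃                         
010  4b c5 f0 f8 a1 a9 16 90┃                         
020  d7 f2 c5 30 d6 8a 10 81┃                         
030  2a 2a da da da da da da┃                         
040  f7 3f 25 7c 39 39 39 39┃                         
050  9e 9e 9e 9e 69 63 5c e7┃                         
060  7c 93 f2 16 e9 ad 5c 74┃                         
070  0e 71 64 a2 a2 05 05 05┃                         
080  92 b2 b2 b2 b2 b2 b2 b2┃                         
                            ┃                         
                            ┃                         
                            ┃                         
                            ┃                         
                            ┃                         
                            ┃                         


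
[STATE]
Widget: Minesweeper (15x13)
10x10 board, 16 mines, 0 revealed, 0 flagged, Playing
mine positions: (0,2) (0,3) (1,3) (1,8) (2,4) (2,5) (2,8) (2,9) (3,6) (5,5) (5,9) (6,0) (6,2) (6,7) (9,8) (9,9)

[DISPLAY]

■■■■■■■■■■     
■■■■■■■■■■     
■■■■■■■■■■     
■■■■■■■■■■     
■■■■■■■■■■     
■■■■■■■■■■     
■■■■■■■■■■     
■■■■■■■■■■     
■■■■■■■■■■     
■■■■■■■■■■     
               
               
               


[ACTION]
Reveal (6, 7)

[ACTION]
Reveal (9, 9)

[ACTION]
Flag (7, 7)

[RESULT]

■■✹✹■■■■■■     
■■■✹■■■■✹■     
■■■■✹✹■■✹✹     
■■■■■■✹■■■     
■■■■■■■■■■     
■■■■■✹■■■✹     
✹■✹■■■■✹■■     
■■■■■■■■■■     
■■■■■■■■■■     
■■■■■■■■✹✹     
               
               
               


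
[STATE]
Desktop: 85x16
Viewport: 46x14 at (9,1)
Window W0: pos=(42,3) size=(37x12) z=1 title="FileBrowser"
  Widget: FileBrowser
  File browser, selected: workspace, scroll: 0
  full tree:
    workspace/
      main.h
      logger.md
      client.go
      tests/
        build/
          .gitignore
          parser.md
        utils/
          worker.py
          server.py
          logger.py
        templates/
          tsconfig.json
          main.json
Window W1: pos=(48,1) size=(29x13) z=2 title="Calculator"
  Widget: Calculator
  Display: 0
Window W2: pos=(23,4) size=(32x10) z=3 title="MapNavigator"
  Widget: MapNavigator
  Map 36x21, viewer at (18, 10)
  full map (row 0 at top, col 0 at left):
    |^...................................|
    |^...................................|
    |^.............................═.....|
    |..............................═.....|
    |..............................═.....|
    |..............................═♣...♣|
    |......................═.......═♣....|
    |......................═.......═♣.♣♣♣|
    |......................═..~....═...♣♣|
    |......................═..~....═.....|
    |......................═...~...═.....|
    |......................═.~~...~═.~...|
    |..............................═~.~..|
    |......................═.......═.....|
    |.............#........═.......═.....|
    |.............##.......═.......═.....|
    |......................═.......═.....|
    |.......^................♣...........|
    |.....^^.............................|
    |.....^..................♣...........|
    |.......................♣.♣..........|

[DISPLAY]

                                       ┏━━━━━━
                                       ┃ Calcu
                                 ┏━━━━━┠──────
              ┏━━━━━━━━━━━━━━━━━━━━━━━━━━━━━━┓
              ┃ MapNavigator                 ┃
              ┠──────────────────────────────┨
              ┃...................═.......═♣.┃
              ┃...................═..~....═..┃
              ┃...................═..~....═..┃
              ┃...............@...═...~...═..┃
              ┃...................═.~~...~═.~┃
              ┃...........................═~.┃
              ┗━━━━━━━━━━━━━━━━━━━━━━━━━━━━━━┛
                                 ┗━━━━━━━━━━━━


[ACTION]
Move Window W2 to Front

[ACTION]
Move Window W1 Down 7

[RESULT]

                                              
                                              
                                 ┏━━━━━┏━━━━━━
              ┏━━━━━━━━━━━━━━━━━━━━━━━━━━━━━━┓
              ┃ MapNavigator                 ┃
              ┠──────────────────────────────┨
              ┃...................═.......═♣.┃
              ┃...................═..~....═..┃
              ┃...................═..~....═..┃
              ┃...............@...═...~...═..┃
              ┃...................═.~~...~═.~┃
              ┃...........................═~.┃
              ┗━━━━━━━━━━━━━━━━━━━━━━━━━━━━━━┛
                                 ┗━━━━━┃│ 0 │ 


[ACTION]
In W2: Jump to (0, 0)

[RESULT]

                                              
                                              
                                 ┏━━━━━┏━━━━━━
              ┏━━━━━━━━━━━━━━━━━━━━━━━━━━━━━━┓
              ┃ MapNavigator                 ┃
              ┠──────────────────────────────┨
              ┃                              ┃
              ┃                              ┃
              ┃                              ┃
              ┃               @..............┃
              ┃               ^..............┃
              ┃               ^..............┃
              ┗━━━━━━━━━━━━━━━━━━━━━━━━━━━━━━┛
                                 ┗━━━━━┃│ 0 │ 


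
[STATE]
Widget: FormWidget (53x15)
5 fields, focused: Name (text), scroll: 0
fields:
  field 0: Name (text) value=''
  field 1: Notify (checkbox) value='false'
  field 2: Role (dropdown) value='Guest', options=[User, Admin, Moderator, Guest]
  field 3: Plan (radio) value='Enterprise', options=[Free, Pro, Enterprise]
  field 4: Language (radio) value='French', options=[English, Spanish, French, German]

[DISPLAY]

> Name:       [                                     ]
  Notify:     [ ]                                    
  Role:       [Guest                               ▼]
  Plan:       ( ) Free  ( ) Pro  (●) Enterprise      
  Language:   ( ) English  ( ) Spanish  (●) French  (
                                                     
                                                     
                                                     
                                                     
                                                     
                                                     
                                                     
                                                     
                                                     
                                                     


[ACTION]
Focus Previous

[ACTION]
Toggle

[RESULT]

  Name:       [                                     ]
  Notify:     [ ]                                    
  Role:       [Guest                               ▼]
  Plan:       ( ) Free  ( ) Pro  (●) Enterprise      
> Language:   ( ) English  ( ) Spanish  (●) French  (
                                                     
                                                     
                                                     
                                                     
                                                     
                                                     
                                                     
                                                     
                                                     
                                                     


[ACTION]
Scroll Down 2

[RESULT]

  Role:       [Guest                               ▼]
  Plan:       ( ) Free  ( ) Pro  (●) Enterprise      
> Language:   ( ) English  ( ) Spanish  (●) French  (
                                                     
                                                     
                                                     
                                                     
                                                     
                                                     
                                                     
                                                     
                                                     
                                                     
                                                     
                                                     


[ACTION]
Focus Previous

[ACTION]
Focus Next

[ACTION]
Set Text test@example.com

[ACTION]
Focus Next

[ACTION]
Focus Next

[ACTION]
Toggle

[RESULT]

  Role:       [Guest                               ▼]
  Plan:       ( ) Free  ( ) Pro  (●) Enterprise      
  Language:   ( ) English  ( ) Spanish  (●) French  (
                                                     
                                                     
                                                     
                                                     
                                                     
                                                     
                                                     
                                                     
                                                     
                                                     
                                                     
                                                     


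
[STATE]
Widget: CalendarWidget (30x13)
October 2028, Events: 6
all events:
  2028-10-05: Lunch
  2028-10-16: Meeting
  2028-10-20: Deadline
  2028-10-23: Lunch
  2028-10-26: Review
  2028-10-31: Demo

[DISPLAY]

         October 2028         
Mo Tu We Th Fr Sa Su          
                   1          
 2  3  4  5*  6  7  8         
 9 10 11 12 13 14 15          
16* 17 18 19 20* 21 22        
23* 24 25 26* 27 28 29        
30 31*                        
                              
                              
                              
                              
                              


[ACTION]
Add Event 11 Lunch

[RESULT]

         October 2028         
Mo Tu We Th Fr Sa Su          
                   1          
 2  3  4  5*  6  7  8         
 9 10 11* 12 13 14 15         
16* 17 18 19 20* 21 22        
23* 24 25 26* 27 28 29        
30 31*                        
                              
                              
                              
                              
                              


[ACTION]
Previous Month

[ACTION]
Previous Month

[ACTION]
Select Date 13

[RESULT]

         August 2028          
Mo Tu We Th Fr Sa Su          
    1  2  3  4  5  6          
 7  8  9 10 11 12 [13]        
14 15 16 17 18 19 20          
21 22 23 24 25 26 27          
28 29 30 31                   
                              
                              
                              
                              
                              
                              


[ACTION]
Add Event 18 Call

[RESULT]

         August 2028          
Mo Tu We Th Fr Sa Su          
    1  2  3  4  5  6          
 7  8  9 10 11 12 [13]        
14 15 16 17 18* 19 20         
21 22 23 24 25 26 27          
28 29 30 31                   
                              
                              
                              
                              
                              
                              


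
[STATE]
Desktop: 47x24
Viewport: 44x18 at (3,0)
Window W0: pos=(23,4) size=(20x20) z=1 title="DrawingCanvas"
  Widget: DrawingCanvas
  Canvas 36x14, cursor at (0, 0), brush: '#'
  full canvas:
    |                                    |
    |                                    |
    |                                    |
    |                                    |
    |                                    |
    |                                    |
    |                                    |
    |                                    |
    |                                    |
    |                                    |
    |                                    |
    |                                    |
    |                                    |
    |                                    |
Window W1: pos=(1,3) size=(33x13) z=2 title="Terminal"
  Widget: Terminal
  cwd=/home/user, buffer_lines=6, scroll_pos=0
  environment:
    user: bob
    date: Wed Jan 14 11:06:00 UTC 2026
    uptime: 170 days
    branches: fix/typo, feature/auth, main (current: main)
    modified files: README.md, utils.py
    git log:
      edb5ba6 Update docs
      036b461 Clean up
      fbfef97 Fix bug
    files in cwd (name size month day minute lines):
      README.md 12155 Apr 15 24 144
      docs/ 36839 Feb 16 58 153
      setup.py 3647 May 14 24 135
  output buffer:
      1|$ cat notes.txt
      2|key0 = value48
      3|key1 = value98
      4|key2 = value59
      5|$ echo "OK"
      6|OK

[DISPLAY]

                                            
                                            
                                            
━━━━━━━━━━━━━━━━━━━━━━━━━━━━━━┓             
Terminal                      ┃━━━━━━━━┓    
──────────────────────────────┨nvas    ┃    
 cat notes.txt                ┃────────┨    
ey0 = value48                 ┃        ┃    
ey1 = value98                 ┃        ┃    
ey2 = value59                 ┃        ┃    
 echo "OK"                    ┃        ┃    
K                             ┃        ┃    
 █                            ┃        ┃    
                              ┃        ┃    
                              ┃        ┃    
━━━━━━━━━━━━━━━━━━━━━━━━━━━━━━┛        ┃    
                    ┃                  ┃    
                    ┃                  ┃    


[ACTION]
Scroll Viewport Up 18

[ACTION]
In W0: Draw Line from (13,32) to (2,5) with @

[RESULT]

                                            
                                            
                                            
━━━━━━━━━━━━━━━━━━━━━━━━━━━━━━┓             
Terminal                      ┃━━━━━━━━┓    
──────────────────────────────┨nvas    ┃    
 cat notes.txt                ┃────────┨    
ey0 = value48                 ┃        ┃    
ey1 = value98                 ┃        ┃    
ey2 = value59                 ┃        ┃    
 echo "OK"                    ┃        ┃    
K                             ┃@@      ┃    
 █                            ┃  @@    ┃    
                              ┃    @@@ ┃    
                              ┃       @┃    
━━━━━━━━━━━━━━━━━━━━━━━━━━━━━━┛        ┃    
                    ┃                  ┃    
                    ┃                  ┃    


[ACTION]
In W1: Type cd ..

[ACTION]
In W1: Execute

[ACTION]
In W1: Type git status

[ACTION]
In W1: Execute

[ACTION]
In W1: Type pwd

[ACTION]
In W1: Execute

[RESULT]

                                            
                                            
                                            
━━━━━━━━━━━━━━━━━━━━━━━━━━━━━━┓             
Terminal                      ┃━━━━━━━━┓    
──────────────────────────────┨nvas    ┃    
 git status                   ┃────────┨    
n branch main                 ┃        ┃    
hanges not staged for commit: ┃        ┃    
                              ┃        ┃    
       modified:   README.md  ┃        ┃    
       modified:   utils.py   ┃@@      ┃    
 pwd                          ┃  @@    ┃    
home                          ┃    @@@ ┃    
 █                            ┃       @┃    
━━━━━━━━━━━━━━━━━━━━━━━━━━━━━━┛        ┃    
                    ┃                  ┃    
                    ┃                  ┃    
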